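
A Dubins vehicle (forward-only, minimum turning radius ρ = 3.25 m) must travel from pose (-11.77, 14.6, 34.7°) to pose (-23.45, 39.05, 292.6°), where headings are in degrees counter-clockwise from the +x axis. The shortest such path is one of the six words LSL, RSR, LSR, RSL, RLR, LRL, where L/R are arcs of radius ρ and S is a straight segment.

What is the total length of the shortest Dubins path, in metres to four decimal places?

38.6473 m

Let ψ = atan2(Δy, Δx) = atan2(24.45, -11.68) = 115.5343° be the start→goal bearing.
Normalize: d = |goal − start| / ρ = 27.096585/3.25 = 8.337411, α = (θ_start − ψ) mod 360° = 279.1657° = 4.872361 rad, β = (θ_goal − ψ) mod 360° = 177.0657° = 3.090380 rad.
Common terms: sin α = -0.987232, cos α = 0.159291, sin β = 0.051190, cos β = -0.998689, cos(α−β) = -0.209619, d² = 69.512417. Work in radians in the unit-radius frame; every candidate has L = ρ·(t + p + q).
LSL: p² = 2 + d² − 2cos(α−β) + 2d(sin α − sin β) = 54.616157; p = √p² = 7.390275; φ = atan2(cos β − cos α, d + sin α − sin β) = -0.157338 rad; t = (φ − α) mod 2π = 1.253486 rad, q = (β − φ) mod 2π = 3.247718 rad → L = 3.25·(1.253486 + 7.390275 + 3.247718) = 3.25·11.891479 = 38.647306 m
RSR: p² = 2 + d² − 2cos(α−β) + 2d(sin β − sin α) = 89.247150; p = √p² = 9.447071; φ = atan2(cos α − cos β, d − sin α + sin β) = 0.122885 rad; t = (α − φ) mod 2π = 4.749477 rad, q = (φ − β) mod 2π = 3.315690 rad → L = 3.25·(4.749477 + 9.447071 + 3.315690) = 3.25·17.512237 = 56.914772 m
LSR: p² = d² − 2 + 2cos(α−β) + 2d(sin α + sin β) = 51.484852; p = √p² = 7.175295; φ = atan2(−cos α − cos β, d + sin α + sin β) − atan2(−2, p) = 0.384763 rad; t = (φ − α) mod 2π = 1.795587 rad, q = (φ − β) mod 2π = 3.577568 rad → L = 3.25·(1.795587 + 7.175295 + 3.577568) = 3.25·12.548450 = 40.782462 m
RSL: p² = d² − 2 + 2cos(α−β) − 2d(sin α + sin β) = 82.701507; p = √p² = 9.094037; φ = atan2(cos α + cos β, d − sin α − sin β) − atan2(2, p) = -0.306748 rad; t = (α − φ) mod 2π = 5.179110 rad, q = (β − φ) mod 2π = 3.397129 rad → L = 3.25·(5.179110 + 9.094037 + 3.397129) = 3.25·17.670275 = 57.428395 m
RLR: c = (6 − d² + 2cos(α−β) + 2d(sin α − sin β))/8 = -10.155894, |c| > 1 → infeasible
LRL: c = (6 − d² + 2cos(α−β) − 2d(sin α − sin β))/8 = -5.827020, |c| > 1 → infeasible
Shortest: LSL with L = 38.647306 m ≈ 38.6473 m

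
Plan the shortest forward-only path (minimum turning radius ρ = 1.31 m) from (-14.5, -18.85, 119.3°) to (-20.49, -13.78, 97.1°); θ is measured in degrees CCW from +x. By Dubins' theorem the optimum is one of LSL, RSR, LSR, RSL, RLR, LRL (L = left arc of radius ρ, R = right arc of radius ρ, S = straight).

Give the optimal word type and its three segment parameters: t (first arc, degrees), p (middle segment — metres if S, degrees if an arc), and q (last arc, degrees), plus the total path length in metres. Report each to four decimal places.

Let ψ = atan2(Δy, Δx) = atan2(5.07, -5.99) = 139.7551° be the start→goal bearing.
Normalize: d = |goal − start| / ρ = 7.847611/1.31 = 5.990543, α = (θ_start − ψ) mod 360° = 339.5449° = 5.926177 rad, β = (θ_goal − ψ) mod 360° = 317.3449° = 5.538714 rad.
Common terms: sin α = -0.349473, cos α = 0.936947, sin β = -0.677583, cos β = 0.735446, cos(α−β) = 0.925871, d² = 35.886603. Work in radians in the unit-radius frame; every candidate has L = ρ·(t + p + q).
LSL: p² = 2 + d² − 2cos(α−β) + 2d(sin α − sin β) = 39.965981; p = √p² = 6.321865; φ = atan2(cos β − cos α, d + sin α − sin β) = -0.031879 rad; t = (φ − α) mod 2π = 0.325129 rad, q = (β − φ) mod 2π = 5.570593 rad → L = 1.31·(0.325129 + 6.321865 + 5.570593) = 1.31·12.217588 = 16.005040 m
RSR: p² = 2 + d² − 2cos(α−β) + 2d(sin β − sin α) = 32.103743; p = √p² = 5.666017; φ = atan2(cos α − cos β, d − sin α + sin β) = 0.035570 rad; t = (α − φ) mod 2π = 5.890607 rad, q = (φ − β) mod 2π = 0.780042 rad → L = 1.31·(5.890607 + 5.666017 + 0.780042) = 1.31·12.336665 = 16.161031 m
LSR: p² = d² − 2 + 2cos(α−β) + 2d(sin α + sin β) = 23.433101; p = √p² = 4.840775; φ = atan2(−cos α − cos β, d + sin α + sin β) − atan2(−2, p) = 0.066805 rad; t = (φ − α) mod 2π = 0.423813 rad, q = (φ − β) mod 2π = 0.811276 rad → L = 1.31·(0.423813 + 4.840775 + 0.811276) = 1.31·6.075864 = 7.959382 m
RSL: p² = d² − 2 + 2cos(α−β) − 2d(sin α + sin β) = 48.043588; p = √p² = 6.931348; φ = atan2(cos α + cos β, d − sin α − sin β) − atan2(2, p) = -0.046964 rad; t = (α − φ) mod 2π = 5.973141 rad, q = (β − φ) mod 2π = 5.585678 rad → L = 1.31·(5.973141 + 6.931348 + 5.585678) = 1.31·18.490167 = 24.222118 m
RLR: c = (6 − d² + 2cos(α−β) + 2d(sin α − sin β))/8 = -3.012968, |c| > 1 → infeasible
LRL: c = (6 − d² + 2cos(α−β) − 2d(sin α − sin β))/8 = -3.995748, |c| > 1 → infeasible
Shortest: LSR with L = 7.959382 m ≈ 7.9594 m
Convert LSR to answer units (arcs ×180/π): t = 0.423813·180/π = 24.2827°, p = ρ·p = 1.31·4.840775 = 6.3414 m, q = 0.811276·180/π = 46.4827°, L = 7.9594 m.

LSR: t = 24.2827°, p = 6.3414 m, q = 46.4827°, L = 7.9594 m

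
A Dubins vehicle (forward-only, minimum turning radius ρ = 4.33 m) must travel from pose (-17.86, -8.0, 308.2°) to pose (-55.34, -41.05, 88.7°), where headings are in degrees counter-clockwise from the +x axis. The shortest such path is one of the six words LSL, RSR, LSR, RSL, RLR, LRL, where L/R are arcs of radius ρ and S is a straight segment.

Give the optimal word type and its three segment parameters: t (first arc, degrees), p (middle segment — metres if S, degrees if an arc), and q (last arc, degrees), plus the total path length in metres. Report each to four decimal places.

RSR: t = 82.5129°, p = 42.5842 m, q = 136.9871°, L = 59.1725 m

Let ψ = atan2(Δy, Δx) = atan2(-33.05, -37.48) = -138.5940° be the start→goal bearing.
Normalize: d = |goal − start| / ρ = 49.970520/4.33 = 11.540536, α = (θ_start − ψ) mod 360° = 86.7940° = 1.514842 rad, β = (θ_goal − ψ) mod 360° = 227.2940° = 3.967029 rad.
Common terms: sin α = 0.998435, cos α = 0.055925, sin β = -0.734844, cos β = -0.678236, cos(α−β) = -0.771625, d² = 133.183968. Work in radians in the unit-radius frame; every candidate has L = ρ·(t + p + q).
LSL: p² = 2 + d² − 2cos(α−β) + 2d(sin α − sin β) = 176.733153; p = √p² = 13.294102; φ = atan2(cos β − cos α, d + sin α − sin β) = -0.055253 rad; t = (φ − α) mod 2π = 4.713091 rad, q = (β − φ) mod 2π = 4.022282 rad → L = 4.33·(4.713091 + 13.294102 + 4.022282) = 4.33·22.029475 = 95.387627 m
RSR: p² = 2 + d² − 2cos(α−β) + 2d(sin β − sin α) = 96.721282; p = √p² = 9.834698; φ = atan2(cos α − cos β, d − sin α + sin β) = 0.074720 rad; t = (α − φ) mod 2π = 1.440122 rad, q = (φ − β) mod 2π = 2.390876 rad → L = 4.33·(1.440122 + 9.834698 + 2.390876) = 4.33·13.665696 = 59.172462 m
LSR: p² = d² − 2 + 2cos(α−β) + 2d(sin α + sin β) = 135.724681; p = √p² = 11.650094; φ = atan2(−cos α − cos β, d + sin α + sin β) − atan2(−2, p) = 0.222686 rad; t = (φ − α) mod 2π = 4.991030 rad, q = (φ − β) mod 2π = 2.538842 rad → L = 4.33·(4.991030 + 11.650094 + 2.538842) = 4.33·19.179966 = 83.049251 m
RSL: p² = d² − 2 + 2cos(α−β) − 2d(sin α + sin β) = 123.556757; p = √p² = 11.115609; φ = atan2(cos α + cos β, d − sin α − sin β) − atan2(2, p) = -0.233151 rad; t = (α − φ) mod 2π = 1.747992 rad, q = (β − φ) mod 2π = 4.200180 rad → L = 4.33·(1.747992 + 11.115609 + 4.200180) = 4.33·17.063781 = 73.886173 m
RLR: c = (6 − d² + 2cos(α−β) + 2d(sin α − sin β))/8 = -11.090160, |c| > 1 → infeasible
LRL: c = (6 − d² + 2cos(α−β) − 2d(sin α − sin β))/8 = -21.091644, |c| > 1 → infeasible
Shortest: RSR with L = 59.172462 m ≈ 59.1725 m
Convert RSR to answer units (arcs ×180/π): t = 1.440122·180/π = 82.5129°, p = ρ·p = 4.33·9.834698 = 42.5842 m, q = 2.390876·180/π = 136.9871°, L = 59.1725 m.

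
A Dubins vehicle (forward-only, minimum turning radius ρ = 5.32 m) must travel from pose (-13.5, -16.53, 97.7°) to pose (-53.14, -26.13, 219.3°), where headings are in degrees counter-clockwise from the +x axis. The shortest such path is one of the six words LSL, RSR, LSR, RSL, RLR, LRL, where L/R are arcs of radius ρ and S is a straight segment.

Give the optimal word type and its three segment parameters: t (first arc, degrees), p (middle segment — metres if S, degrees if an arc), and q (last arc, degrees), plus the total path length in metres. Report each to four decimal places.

Let ψ = atan2(Δy, Δx) = atan2(-9.60, -39.64) = -166.3862° be the start→goal bearing.
Normalize: d = |goal − start| / ρ = 40.785900/5.32 = 7.666522, α = (θ_start − ψ) mod 360° = 264.0862° = 4.609174 rad, β = (θ_goal − ψ) mod 360° = 25.6862° = 0.448310 rad.
Common terms: sin α = -0.994678, cos α = -0.103031, sin β = 0.433443, cos β = 0.901181, cos(α−β) = -0.523986, d² = 58.775567. Work in radians in the unit-radius frame; every candidate has L = ρ·(t + p + q).
LSL: p² = 2 + d² − 2cos(α−β) + 2d(sin α − sin β) = 39.926097; p = √p² = 6.318710; φ = atan2(cos β − cos α, d + sin α − sin β) = 0.159604 rad; t = (φ − α) mod 2π = 1.833614 rad, q = (β − φ) mod 2π = 0.288706 rad → L = 5.32·(1.833614 + 6.318710 + 0.288706) = 5.32·8.441030 = 44.906282 m
RSR: p² = 2 + d² − 2cos(α−β) + 2d(sin β − sin α) = 83.720980; p = √p² = 9.149917; φ = atan2(cos α − cos β, d − sin α + sin β) = -0.109973 rad; t = (α − φ) mod 2π = 4.719147 rad, q = (φ − β) mod 2π = 5.724903 rad → L = 5.32·(4.719147 + 9.149917 + 5.724903) = 5.32·19.593967 = 104.239905 m
LSR: p² = d² − 2 + 2cos(α−β) + 2d(sin α + sin β) = 47.122148; p = √p² = 6.864557; φ = atan2(−cos α − cos β, d + sin α + sin β) − atan2(−2, p) = 0.171641 rad; t = (φ − α) mod 2π = 1.845652 rad, q = (φ − β) mod 2π = 6.006517 rad → L = 5.32·(1.845652 + 6.864557 + 6.006517) = 5.32·14.716726 = 78.292981 m
RSL: p² = d² − 2 + 2cos(α−β) − 2d(sin α + sin β) = 64.333042; p = √p² = 8.020788; φ = atan2(cos α + cos β, d − sin α − sin β) − atan2(2, p) = -0.147664 rad; t = (α − φ) mod 2π = 4.756839 rad, q = (β − φ) mod 2π = 0.595974 rad → L = 5.32·(4.756839 + 8.020788 + 0.595974) = 5.32·13.373601 = 71.147557 m
RLR: c = (6 − d² + 2cos(α−β) + 2d(sin α − sin β))/8 = -9.465122, |c| > 1 → infeasible
LRL: c = (6 − d² + 2cos(α−β) − 2d(sin α − sin β))/8 = -3.990762, |c| > 1 → infeasible
Shortest: LSL with L = 44.906282 m ≈ 44.9063 m
Convert LSL to answer units (arcs ×180/π): t = 1.833614·180/π = 105.0584°, p = ρ·p = 5.32·6.318710 = 33.6155 m, q = 0.288706·180/π = 16.5416°, L = 44.9063 m.

LSL: t = 105.0584°, p = 33.6155 m, q = 16.5416°, L = 44.9063 m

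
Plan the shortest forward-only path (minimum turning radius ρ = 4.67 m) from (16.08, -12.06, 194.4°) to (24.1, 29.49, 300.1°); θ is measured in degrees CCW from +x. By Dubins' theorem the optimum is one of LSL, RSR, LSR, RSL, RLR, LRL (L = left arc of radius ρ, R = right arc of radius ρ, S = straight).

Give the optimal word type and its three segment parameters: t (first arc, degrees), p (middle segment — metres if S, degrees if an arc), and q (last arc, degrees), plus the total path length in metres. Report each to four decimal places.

RSR: t = 112.8313°, p = 35.0636 m, q = 141.4687°, L = 55.7908 m

Let ψ = atan2(Δy, Δx) = atan2(41.55, 8.02) = 79.0751° be the start→goal bearing.
Normalize: d = |goal − start| / ρ = 42.316934/4.67 = 9.061442, α = (θ_start − ψ) mod 360° = 115.3249° = 2.012799 rad, β = (θ_goal − ψ) mod 360° = 221.0249° = 3.857612 rad.
Common terms: sin α = 0.903897, cos α = -0.427751, sin β = -0.656387, cos β = -0.754424, cos(α−β) = -0.270600, d² = 82.109730. Work in radians in the unit-radius frame; every candidate has L = ρ·(t + p + q).
LSL: p² = 2 + d² − 2cos(α−β) + 2d(sin α − sin β) = 112.927772; p = √p² = 10.626748; φ = atan2(cos β − cos α, d + sin α − sin β) = -0.030746 rad; t = (φ − α) mod 2π = 4.239640 rad, q = (β − φ) mod 2π = 3.888358 rad → L = 4.67·(4.239640 + 10.626748 + 3.888358) = 4.67·18.754746 = 87.584665 m
RSR: p² = 2 + d² − 2cos(α−β) + 2d(sin β − sin α) = 56.374091; p = √p² = 7.508268; φ = atan2(cos α − cos β, d − sin α + sin β) = 0.043522 rad; t = (α − φ) mod 2π = 1.969277 rad, q = (φ − β) mod 2π = 2.469095 rad → L = 4.67·(1.969277 + 7.508268 + 2.469095) = 4.67·11.946640 = 55.790811 m
LSR: p² = d² − 2 + 2cos(α−β) + 2d(sin α + sin β) = 84.054119; p = √p² = 9.168103; φ = atan2(−cos α − cos β, d + sin α + sin β) − atan2(−2, p) = 0.341100 rad; t = (φ − α) mod 2π = 4.611486 rad, q = (φ − β) mod 2π = 2.766673 rad → L = 4.67·(4.611486 + 9.168103 + 2.766673) = 4.67·16.546262 = 77.271045 m
RSL: p² = d² − 2 + 2cos(α−β) − 2d(sin α + sin β) = 75.082940; p = √p² = 8.665041; φ = atan2(cos α + cos β, d − sin α − sin β) − atan2(2, p) = -0.360170 rad; t = (α − φ) mod 2π = 2.372969 rad, q = (β − φ) mod 2π = 4.217782 rad → L = 4.67·(2.372969 + 8.665041 + 4.217782) = 4.67·15.255793 = 71.244552 m
RLR: c = (6 − d² + 2cos(α−β) + 2d(sin α − sin β))/8 = -6.046761, |c| > 1 → infeasible
LRL: c = (6 − d² + 2cos(α−β) − 2d(sin α − sin β))/8 = -13.115971, |c| > 1 → infeasible
Shortest: RSR with L = 55.790811 m ≈ 55.7908 m
Convert RSR to answer units (arcs ×180/π): t = 1.969277·180/π = 112.8313°, p = ρ·p = 4.67·7.508268 = 35.0636 m, q = 2.469095·180/π = 141.4687°, L = 55.7908 m.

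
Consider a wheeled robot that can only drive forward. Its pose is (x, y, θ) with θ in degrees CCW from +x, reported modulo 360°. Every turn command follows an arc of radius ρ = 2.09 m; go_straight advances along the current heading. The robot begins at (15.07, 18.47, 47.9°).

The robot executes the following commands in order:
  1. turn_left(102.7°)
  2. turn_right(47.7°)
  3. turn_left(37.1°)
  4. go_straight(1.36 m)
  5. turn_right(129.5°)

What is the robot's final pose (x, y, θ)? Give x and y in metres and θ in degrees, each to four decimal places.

set_pose: (x, y, θ) = (15.0700, 18.4700, 47.9000°), ρ = 2.09
turn_left(102.7°): centre at ρ to the left, rotate +102.7° → (14.5453, 21.6920, 150.6000°)
turn_right(47.7°): centre at ρ to the right, rotate −47.7° → (13.5340, 23.0463, 102.9000°)
turn_left(37.1°): centre at ρ to the left, rotate +37.1° → (12.8402, 24.1807, 140.0000°)
go_straight(1.36): x += 1.36·cos θ, y += 1.36·sin θ → (11.7984, 25.0549, 140.0000°)
turn_right(129.5°): centre at ρ to the right, rotate −129.5° → (12.7609, 28.7109, 10.5000°)

(12.7609, 28.7109, 10.5000°)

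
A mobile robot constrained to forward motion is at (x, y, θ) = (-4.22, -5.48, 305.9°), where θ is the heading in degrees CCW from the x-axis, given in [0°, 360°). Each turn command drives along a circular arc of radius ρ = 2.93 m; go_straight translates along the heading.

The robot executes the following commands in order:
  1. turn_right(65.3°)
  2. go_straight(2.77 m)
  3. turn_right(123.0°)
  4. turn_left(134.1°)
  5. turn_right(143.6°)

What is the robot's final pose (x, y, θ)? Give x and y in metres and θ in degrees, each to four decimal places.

set_pose: (x, y, θ) = (-4.2200, -5.4800, 305.9000°), ρ = 2.93
turn_right(65.3°): centre at ρ to the right, rotate −65.3° → (-4.0408, -8.6364, 240.6000°)
go_straight(2.77): x += 2.77·cos θ, y += 2.77·sin θ → (-5.4006, -11.0497, 240.6000°)
turn_right(123.0°): centre at ρ to the right, rotate −123.0° → (-10.5498, -10.9688, 117.6000°)
turn_left(134.1°): centre at ρ to the left, rotate +134.1° → (-15.9282, -11.4063, 251.7000°)
turn_right(143.6°): centre at ρ to the right, rotate −143.6° → (-21.4950, -11.3965, 108.1000°)

(-21.4950, -11.3965, 108.1000°)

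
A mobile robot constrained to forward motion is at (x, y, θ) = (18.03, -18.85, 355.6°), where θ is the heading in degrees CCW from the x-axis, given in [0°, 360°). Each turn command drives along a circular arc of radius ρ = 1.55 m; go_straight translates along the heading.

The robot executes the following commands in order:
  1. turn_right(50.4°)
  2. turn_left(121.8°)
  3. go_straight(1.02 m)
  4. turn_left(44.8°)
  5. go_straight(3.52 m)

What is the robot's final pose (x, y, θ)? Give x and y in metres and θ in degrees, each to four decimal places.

set_pose: (x, y, θ) = (18.0300, -18.8500, 355.6000°), ρ = 1.55
turn_right(50.4°): centre at ρ to the right, rotate −50.4° → (19.1777, -19.5020, 305.2000°)
turn_left(121.8°): centre at ρ to the left, rotate +121.8° → (21.8710, -19.2141, 427.0000° ≡ 67.0000°)
go_straight(1.02): x += 1.02·cos θ, y += 1.02·sin θ → (22.2696, -18.2752, 67.0000°)
turn_left(44.8°): centre at ρ to the left, rotate +44.8° → (22.2819, -17.0940, 111.8000°)
go_straight(3.52): x += 3.52·cos θ, y += 3.52·sin θ → (20.9747, -13.8257, 111.8000°)

(20.9747, -13.8257, 111.8000°)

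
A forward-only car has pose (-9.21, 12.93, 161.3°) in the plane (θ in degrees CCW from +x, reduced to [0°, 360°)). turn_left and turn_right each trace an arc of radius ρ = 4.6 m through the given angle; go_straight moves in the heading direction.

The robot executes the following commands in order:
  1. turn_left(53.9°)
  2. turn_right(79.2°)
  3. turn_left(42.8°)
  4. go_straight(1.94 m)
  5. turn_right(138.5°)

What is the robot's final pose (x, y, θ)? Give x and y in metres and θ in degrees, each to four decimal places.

(-27.1010, 22.2195, 40.3000°)

set_pose: (x, y, θ) = (-9.2100, 12.9300, 161.3000°), ρ = 4.6
turn_left(53.9°): centre at ρ to the left, rotate +53.9° → (-13.3364, 12.3317, 215.2000°)
turn_right(79.2°): centre at ρ to the right, rotate −79.2° → (-19.1834, 12.7816, 136.0000°)
turn_left(42.8°): centre at ρ to the left, rotate +42.8° → (-22.2825, 14.0716, 178.8000°)
go_straight(1.94): x += 1.94·cos θ, y += 1.94·sin θ → (-24.2221, 14.1123, 178.8000°)
turn_right(138.5°): centre at ρ to the right, rotate −138.5° → (-27.1010, 22.2195, 40.3000°)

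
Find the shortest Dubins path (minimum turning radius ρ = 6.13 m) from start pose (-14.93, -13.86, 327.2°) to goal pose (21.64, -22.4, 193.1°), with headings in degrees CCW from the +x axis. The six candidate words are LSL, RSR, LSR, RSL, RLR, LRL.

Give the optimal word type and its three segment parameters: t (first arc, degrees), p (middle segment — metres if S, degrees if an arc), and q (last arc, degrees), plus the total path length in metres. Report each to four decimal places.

LSR: t = 41.1367°, p = 30.4036 m, q = 175.2367°, L = 53.5532 m

Let ψ = atan2(Δy, Δx) = atan2(-8.54, 36.57) = -13.1444° be the start→goal bearing.
Normalize: d = |goal − start| / ρ = 37.553915/6.13 = 6.126250, α = (θ_start − ψ) mod 360° = 340.3444° = 5.940131 rad, β = (θ_goal − ψ) mod 360° = 206.2444° = 3.599644 rad.
Common terms: sin α = -0.336365, cos α = 0.941732, sin β = -0.442201, cos β = -0.896916, cos(α−β) = -0.695913, d² = 37.530943. Work in radians in the unit-radius frame; every candidate has L = ρ·(t + p + q).
LSL: p² = 2 + d² − 2cos(α−β) + 2d(sin α − sin β) = 42.219527; p = √p² = 6.497655; φ = atan2(cos β − cos α, d + sin α − sin β) = -0.286890 rad; t = (φ − α) mod 2π = 0.056164 rad, q = (β − φ) mod 2π = 3.886534 rad → L = 6.13·(0.056164 + 6.497655 + 3.886534) = 6.13·10.440354 = 63.999372 m
RSR: p² = 2 + d² − 2cos(α−β) + 2d(sin β − sin α) = 39.626011; p = √p² = 6.294919; φ = atan2(cos α − cos β, d − sin α + sin β) = 0.296405 rad; t = (α − φ) mod 2π = 5.643725 rad, q = (φ − β) mod 2π = 2.979947 rad → L = 6.13·(5.643725 + 6.294919 + 2.979947) = 6.13·14.918591 = 91.450965 m
LSR: p² = d² − 2 + 2cos(α−β) + 2d(sin α + sin β) = 24.599730; p = √p² = 4.959811; φ = atan2(−cos α − cos β, d + sin α + sin β) − atan2(−2, p) = 0.374917 rad; t = (φ − α) mod 2π = 0.717972 rad, q = (φ − β) mod 2π = 3.058458 rad → L = 6.13·(0.717972 + 4.959811 + 3.058458) = 6.13·8.736241 = 53.553159 m
RSL: p² = d² − 2 + 2cos(α−β) − 2d(sin α + sin β) = 43.678505; p = √p² = 6.608972; φ = atan2(cos α + cos β, d − sin α − sin β) − atan2(2, p) = -0.287367 rad; t = (α − φ) mod 2π = 6.227498 rad, q = (β − φ) mod 2π = 3.887012 rad → L = 6.13·(6.227498 + 6.608972 + 3.887012) = 6.13·16.723481 = 102.514940 m
RLR: c = (6 − d² + 2cos(α−β) + 2d(sin α − sin β))/8 = -3.953251, |c| > 1 → infeasible
LRL: c = (6 − d² + 2cos(α−β) − 2d(sin α − sin β))/8 = -4.277441, |c| > 1 → infeasible
Shortest: LSR with L = 53.553159 m ≈ 53.5532 m
Convert LSR to answer units (arcs ×180/π): t = 0.717972·180/π = 41.1367°, p = ρ·p = 6.13·4.959811 = 30.4036 m, q = 3.058458·180/π = 175.2367°, L = 53.5532 m.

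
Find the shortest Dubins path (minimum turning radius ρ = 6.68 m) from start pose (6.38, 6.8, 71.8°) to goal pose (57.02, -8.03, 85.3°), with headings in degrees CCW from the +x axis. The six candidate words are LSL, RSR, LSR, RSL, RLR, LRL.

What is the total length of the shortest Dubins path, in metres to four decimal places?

64.3441 m

Let ψ = atan2(Δy, Δx) = atan2(-14.83, 50.64) = -16.3227° be the start→goal bearing.
Normalize: d = |goal − start| / ρ = 52.766831/6.68 = 7.899226, α = (θ_start − ψ) mod 360° = 88.1227° = 1.538032 rad, β = (θ_goal − ψ) mod 360° = 101.6227° = 1.773652 rad.
Common terms: sin α = 0.999463, cos α = 0.032758, sin β = 0.979495, cos β = -0.201467, cos(α−β) = 0.972370, d² = 62.397776. Work in radians in the unit-radius frame; every candidate has L = ρ·(t + p + q).
LSL: p² = 2 + d² − 2cos(α−β) + 2d(sin α − sin β) = 62.768499; p = √p² = 7.922657; φ = atan2(cos β − cos α, d + sin α − sin β) = -0.029568 rad; t = (φ − α) mod 2π = 4.715585 rad, q = (β − φ) mod 2π = 1.803220 rad → L = 6.68·(4.715585 + 7.922657 + 1.803220) = 6.68·14.441462 = 96.468967 m
RSR: p² = 2 + d² − 2cos(α−β) + 2d(sin β − sin α) = 62.137573; p = √p² = 7.882739; φ = atan2(cos α − cos β, d − sin α + sin β) = 0.029718 rad; t = (α − φ) mod 2π = 1.508314 rad, q = (φ − β) mod 2π = 4.539252 rad → L = 6.68·(1.508314 + 7.882739 + 4.539252) = 6.68·13.930305 = 93.054436 m
LSR: p² = d² − 2 + 2cos(α−β) + 2d(sin α + sin β) = 93.606999; p = √p² = 9.675071; φ = atan2(−cos α − cos β, d + sin α + sin β) − atan2(−2, p) = 0.220923 rad; t = (φ − α) mod 2π = 4.966076 rad, q = (φ − β) mod 2π = 4.730457 rad → L = 6.68·(4.966076 + 9.675071 + 4.730457) = 6.68·19.371604 = 129.402313 m
RSL: p² = d² − 2 + 2cos(α−β) − 2d(sin α + sin β) = 31.078031; p = √p² = 5.574767; φ = atan2(cos α + cos β, d − sin α − sin β) − atan2(2, p) = -0.372946 rad; t = (α − φ) mod 2π = 1.910978 rad, q = (β − φ) mod 2π = 2.146597 rad → L = 6.68·(1.910978 + 5.574767 + 2.146597) = 6.68·9.632343 = 64.344050 m
RLR: c = (6 − d² + 2cos(α−β) + 2d(sin α − sin β))/8 = -6.767197, |c| > 1 → infeasible
LRL: c = (6 − d² + 2cos(α−β) − 2d(sin α − sin β))/8 = -6.846062, |c| > 1 → infeasible
Shortest: RSL with L = 64.344050 m ≈ 64.3441 m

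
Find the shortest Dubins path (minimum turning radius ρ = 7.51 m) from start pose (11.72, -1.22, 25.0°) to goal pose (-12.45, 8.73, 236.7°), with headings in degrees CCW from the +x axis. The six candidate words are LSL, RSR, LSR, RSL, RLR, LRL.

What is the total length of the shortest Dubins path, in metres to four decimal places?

Let ψ = atan2(Δy, Δx) = atan2(9.95, -24.17) = 157.6246° be the start→goal bearing.
Normalize: d = |goal − start| / ρ = 26.137930/7.51 = 3.480417, α = (θ_start − ψ) mod 360° = 227.3754° = 3.968449 rad, β = (θ_goal − ψ) mod 360° = 79.0754° = 1.380125 rad.
Common terms: sin α = -0.735806, cos α = -0.677192, sin β = 0.981877, cos β = 0.189518, cos(α−β) = -0.850811, d² = 12.113301. Work in radians in the unit-radius frame; every candidate has L = ρ·(t + p + q).
LSL: p² = 2 + d² − 2cos(α−β) + 2d(sin α − sin β) = 3.858416; p = √p² = 1.964285; φ = atan2(cos β − cos α, d + sin α − sin β) = 0.456974 rad; t = (φ − α) mod 2π = 2.771710 rad, q = (β − φ) mod 2π = 0.923152 rad → L = 7.51·(2.771710 + 1.964285 + 0.923152) = 7.51·5.659147 = 42.500194 m
RSR: p² = 2 + d² − 2cos(α−β) + 2d(sin β − sin α) = 27.771431; p = √p² = 5.269861; φ = atan2(cos α − cos β, d − sin α + sin β) = -0.165216 rad; t = (α − φ) mod 2π = 4.133665 rad, q = (φ − β) mod 2π = 4.737844 rad → L = 7.51·(4.133665 + 5.269861 + 4.737844) = 7.51·14.141369 = 106.201683 m
LSR: p² = d² − 2 + 2cos(α−β) + 2d(sin α + sin β) = 10.124541; p = √p² = 3.181908; φ = atan2(−cos α − cos β, d + sin α + sin β) − atan2(−2, p) = 0.691278 rad; t = (φ − α) mod 2π = 3.006015 rad, q = (φ − β) mod 2π = 5.594338 rad → L = 7.51·(3.006015 + 3.181908 + 5.594338) = 7.51·11.782261 = 88.484782 m
RSL: p² = d² − 2 + 2cos(α−β) − 2d(sin α + sin β) = 6.698817; p = √p² = 2.588207; φ = atan2(cos α + cos β, d − sin α − sin β) − atan2(2, p) = -0.807547 rad; t = (α − φ) mod 2π = 4.775995 rad, q = (β − φ) mod 2π = 2.187672 rad → L = 7.51·(4.775995 + 2.588207 + 2.187672) = 7.51·9.551875 = 71.734580 m
RLR: c = (6 − d² + 2cos(α−β) + 2d(sin α − sin β))/8 = -2.471429, |c| > 1 → infeasible
LRL: c = (6 − d² + 2cos(α−β) − 2d(sin α − sin β))/8 = 0.517698; p = 2π − arccos c = 5.256547 rad; φ = atan2(cos β − cos α, d + sin α − sin β) = 0.456974 rad; t = (φ − α + p/2) mod 2π = 5.399984 rad, q = (β − α − t + p) mod 2π = 3.551425 rad → L = 7.51·(5.399984 + 5.256547 + 3.551425) = 7.51·14.207956 = 106.701752 m
Shortest: LSL with L = 42.500194 m ≈ 42.5002 m

42.5002 m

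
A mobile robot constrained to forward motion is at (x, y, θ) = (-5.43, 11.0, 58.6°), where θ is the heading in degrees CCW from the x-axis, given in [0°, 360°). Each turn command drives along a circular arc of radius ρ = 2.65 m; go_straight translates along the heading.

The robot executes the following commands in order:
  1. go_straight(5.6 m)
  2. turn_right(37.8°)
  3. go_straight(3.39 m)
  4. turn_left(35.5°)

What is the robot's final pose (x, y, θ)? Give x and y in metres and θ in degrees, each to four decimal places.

(3.2412, 19.0873, 56.3000°)

set_pose: (x, y, θ) = (-5.4300, 11.0000, 58.6000°), ρ = 2.65
go_straight(5.6): x += 5.6·cos θ, y += 5.6·sin θ → (-2.5123, 15.7799, 58.6000°)
turn_right(37.8°): centre at ρ to the right, rotate −37.8° → (-1.1915, 16.8765, 20.8000°)
go_straight(3.39): x += 3.39·cos θ, y += 3.39·sin θ → (1.9776, 18.0803, 20.8000°)
turn_left(35.5°): centre at ρ to the left, rotate +35.5° → (3.2412, 19.0873, 56.3000°)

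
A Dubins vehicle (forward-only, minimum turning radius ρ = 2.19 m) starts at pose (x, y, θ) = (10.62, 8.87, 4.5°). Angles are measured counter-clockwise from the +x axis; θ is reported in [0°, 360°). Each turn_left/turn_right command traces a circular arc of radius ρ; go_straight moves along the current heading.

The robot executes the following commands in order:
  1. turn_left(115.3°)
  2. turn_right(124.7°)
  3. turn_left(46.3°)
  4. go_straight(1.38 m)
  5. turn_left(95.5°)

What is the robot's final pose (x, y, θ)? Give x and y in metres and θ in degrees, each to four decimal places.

(17.1546, 20.1057, 136.9000°)

set_pose: (x, y, θ) = (10.6200, 8.8700, 4.5000°), ρ = 2.19
turn_left(115.3°): centre at ρ to the left, rotate +115.3° → (12.3486, 12.1416, 119.8000°)
turn_right(124.7°): centre at ρ to the right, rotate −124.7° → (14.4361, 15.4120, -4.9000° ≡ 355.1000°)
turn_left(46.3°): centre at ρ to the left, rotate +46.3° → (16.0714, 15.9512, 401.4000° ≡ 41.4000°)
go_straight(1.38): x += 1.38·cos θ, y += 1.38·sin θ → (17.1065, 16.8639, 41.4000°)
turn_left(95.5°): centre at ρ to the left, rotate +95.5° → (17.1546, 20.1057, 136.9000°)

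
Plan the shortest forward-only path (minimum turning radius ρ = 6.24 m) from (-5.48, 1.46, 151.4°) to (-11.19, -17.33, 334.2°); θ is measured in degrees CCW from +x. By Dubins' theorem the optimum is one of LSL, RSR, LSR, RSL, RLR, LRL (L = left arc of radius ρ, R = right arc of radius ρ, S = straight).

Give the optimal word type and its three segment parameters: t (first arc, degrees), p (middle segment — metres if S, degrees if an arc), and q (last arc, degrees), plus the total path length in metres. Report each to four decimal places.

LSL: t = 118.5470°, p = 7.6934 m, q = 64.2530°, L = 27.6019 m

Let ψ = atan2(Δy, Δx) = atan2(-18.79, -5.71) = -106.9032° be the start→goal bearing.
Normalize: d = |goal − start| / ρ = 19.638437/6.24 = 3.147185, α = (θ_start − ψ) mod 360° = 258.3032° = 4.508242 rad, β = (θ_goal − ψ) mod 360° = 81.1032° = 1.415519 rad.
Common terms: sin α = -0.979234, cos α = -0.202732, sin β = 0.987969, cos β = 0.154654, cos(α−β) = -0.998806, d² = 9.904776. Work in radians in the unit-radius frame; every candidate has L = ρ·(t + p + q).
LSL: p² = 2 + d² − 2cos(α−β) + 2d(sin α − sin β) = 1.520084; p = √p² = 1.232917; φ = atan2(cos β − cos α, d + sin α − sin β) = 0.294092 rad; t = (φ − α) mod 2π = 2.069035 rad, q = (β − φ) mod 2π = 1.121427 rad → L = 6.24·(2.069035 + 1.232917 + 1.121427) = 6.24·4.423379 = 27.601882 m
RSR: p² = 2 + d² − 2cos(α−β) + 2d(sin β − sin α) = 26.284693; p = √p² = 5.126860; φ = atan2(cos α − cos β, d − sin α + sin β) = -0.069765 rad; t = (α − φ) mod 2π = 4.578007 rad, q = (φ − β) mod 2π = 4.797901 rad → L = 6.24·(4.578007 + 5.126860 + 4.797901) = 6.24·14.502769 = 90.497276 m
LSR: p² = d² − 2 + 2cos(α−β) + 2d(sin α + sin β) = 5.962141; p = √p² = 2.441750; φ = atan2(−cos α − cos β, d + sin α + sin β) − atan2(−2, p) = 0.701503 rad; t = (φ − α) mod 2π = 2.476446 rad, q = (φ − β) mod 2π = 5.569170 rad → L = 6.24·(2.476446 + 2.441750 + 5.569170) = 6.24·10.487366 = 65.441161 m
RSL: p² = d² − 2 + 2cos(α−β) − 2d(sin α + sin β) = 5.852186; p = √p² = 2.419129; φ = atan2(cos α + cos β, d − sin α − sin β) − atan2(2, p) = -0.706154 rad; t = (α − φ) mod 2π = 5.214396 rad, q = (β − φ) mod 2π = 2.121673 rad → L = 6.24·(5.214396 + 2.419129 + 2.121673) = 6.24·9.755199 = 60.872439 m
RLR: c = (6 − d² + 2cos(α−β) + 2d(sin α − sin β))/8 = -2.285587, |c| > 1 → infeasible
LRL: c = (6 − d² + 2cos(α−β) − 2d(sin α − sin β))/8 = 0.809990; p = 2π − arccos c = 5.656523 rad; φ = atan2(cos β − cos α, d + sin α − sin β) = 0.294092 rad; t = (φ − α + p/2) mod 2π = 4.897297 rad, q = (β − α − t + p) mod 2π = 3.949689 rad → L = 6.24·(4.897297 + 5.656523 + 3.949689) = 6.24·14.503508 = 90.501892 m
Shortest: LSL with L = 27.601882 m ≈ 27.6019 m
Convert LSL to answer units (arcs ×180/π): t = 2.069035·180/π = 118.5470°, p = ρ·p = 6.24·1.232917 = 7.6934 m, q = 1.121427·180/π = 64.2530°, L = 27.6019 m.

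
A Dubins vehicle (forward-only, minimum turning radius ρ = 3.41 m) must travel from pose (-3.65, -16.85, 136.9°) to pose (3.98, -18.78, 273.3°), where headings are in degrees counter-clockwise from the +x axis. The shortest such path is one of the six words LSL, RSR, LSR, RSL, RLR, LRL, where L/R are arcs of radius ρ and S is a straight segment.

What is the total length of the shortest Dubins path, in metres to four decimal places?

18.2980 m

Let ψ = atan2(Δy, Δx) = atan2(-1.93, 7.63) = -14.1952° be the start→goal bearing.
Normalize: d = |goal − start| / ρ = 7.870311/3.41 = 2.308009, α = (θ_start − ψ) mod 360° = 151.0952° = 2.637108 rad, β = (θ_goal − ψ) mod 360° = 287.4952° = 5.017737 rad.
Common terms: sin α = 0.483356, cos α = -0.875424, sin β = -0.953742, cos β = 0.300625, cos(α−β) = -0.724172, d² = 5.326906. Work in radians in the unit-radius frame; every candidate has L = ρ·(t + p + q).
LSL: p² = 2 + d² − 2cos(α−β) + 2d(sin α − sin β) = 15.408925; p = √p² = 3.925420; φ = atan2(cos β − cos α, d + sin α − sin β) = 0.304271 rad; t = (φ − α) mod 2π = 3.950349 rad, q = (β − φ) mod 2π = 4.713466 rad → L = 3.41·(3.950349 + 3.925420 + 4.713466) = 3.41·12.589235 = 42.929290 m
RSR: p² = 2 + d² − 2cos(α−β) + 2d(sin β − sin α) = 2.141575; p = √p² = 1.463412; φ = atan2(cos α − cos β, d − sin α + sin β) = -0.933378 rad; t = (α − φ) mod 2π = 3.570485 rad, q = (φ − β) mod 2π = 0.332071 rad → L = 3.41·(3.570485 + 1.463412 + 0.332071) = 3.41·5.365968 = 18.297953 m
LSR: p² = d² − 2 + 2cos(α−β) + 2d(sin α + sin β) = -0.292747 < 0 → infeasible
RSL: p² = d² − 2 + 2cos(α−β) − 2d(sin α + sin β) = 4.049873; p = √p² = 2.012430; φ = atan2(cos α + cos β, d − sin α − sin β) − atan2(2, p) = -0.986304 rad; t = (α − φ) mod 2π = 3.623412 rad, q = (β − φ) mod 2π = 6.004041 rad → L = 3.41·(3.623412 + 2.012430 + 6.004041) = 3.41·11.639882 = 39.691999 m
RLR: c = (6 − d² + 2cos(α−β) + 2d(sin α − sin β))/8 = 0.732303; p = 2π − arccos c = 5.534087 rad; φ = atan2(cos α − cos β, d − sin α + sin β) = -0.933378 rad; t = (α − φ + p/2) mod 2π = 0.054344 rad, q = (α − β − t + p) mod 2π = 3.099114 rad → L = 3.41·(0.054344 + 5.534087 + 3.099114) = 3.41·8.687544 = 29.624527 m
LRL: c = (6 − d² + 2cos(α−β) − 2d(sin α − sin β))/8 = -0.926116; p = 2π − arccos c = 3.528407 rad; φ = atan2(cos β − cos α, d + sin α − sin β) = 0.304271 rad; t = (φ − α + p/2) mod 2π = 5.714552 rad, q = (β − α − t + p) mod 2π = 0.194484 rad → L = 3.41·(5.714552 + 3.528407 + 0.194484) = 3.41·9.437443 = 32.181680 m
Shortest: RSR with L = 18.297953 m ≈ 18.2980 m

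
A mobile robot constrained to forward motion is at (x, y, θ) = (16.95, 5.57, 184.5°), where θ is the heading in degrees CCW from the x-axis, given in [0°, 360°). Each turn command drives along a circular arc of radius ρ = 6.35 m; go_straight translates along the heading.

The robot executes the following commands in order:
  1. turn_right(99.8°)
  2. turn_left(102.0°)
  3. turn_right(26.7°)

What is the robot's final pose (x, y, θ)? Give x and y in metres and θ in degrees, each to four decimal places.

(0.1525, 19.7198, 160.0000°)

set_pose: (x, y, θ) = (16.9500, 5.5700, 184.5000°), ρ = 6.35
turn_right(99.8°): centre at ρ to the right, rotate −99.8° → (10.1289, 12.4870, 84.7000°)
turn_left(102.0°): centre at ρ to the left, rotate +102.0° → (3.0652, 19.3802, 186.7000°)
turn_right(26.7°): centre at ρ to the right, rotate −26.7° → (0.1525, 19.7198, 160.0000°)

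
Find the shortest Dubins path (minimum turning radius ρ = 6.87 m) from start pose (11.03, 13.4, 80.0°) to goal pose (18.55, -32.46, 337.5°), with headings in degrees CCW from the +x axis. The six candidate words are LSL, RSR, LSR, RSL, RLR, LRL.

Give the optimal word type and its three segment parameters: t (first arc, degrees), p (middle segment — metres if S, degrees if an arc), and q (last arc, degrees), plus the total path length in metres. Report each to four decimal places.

Let ψ = atan2(Δy, Δx) = atan2(-45.86, 7.52) = -80.6877° be the start→goal bearing.
Normalize: d = |goal − start| / ρ = 46.472465/6.87 = 6.764551, α = (θ_start − ψ) mod 360° = 160.6877° = 2.804529 rad, β = (θ_goal − ψ) mod 360° = 58.1877° = 1.015566 rad.
Common terms: sin α = 0.330718, cos α = -0.943730, sin β = 0.849779, cos β = 0.527139, cos(α−β) = -0.216440, d² = 45.759149. Work in radians in the unit-radius frame; every candidate has L = ρ·(t + p + q).
LSL: p² = 2 + d² − 2cos(α−β) + 2d(sin α − sin β) = 41.169590; p = √p² = 6.416353; φ = atan2(cos β − cos α, d + sin α − sin β) = 0.231294 rad; t = (φ − α) mod 2π = 3.709951 rad, q = (β − φ) mod 2π = 0.784272 rad → L = 6.87·(3.709951 + 6.416353 + 0.784272) = 6.87·10.910576 = 74.955658 m
RSR: p² = 2 + d² − 2cos(α−β) + 2d(sin β − sin α) = 55.214467; p = √p² = 7.430644; φ = atan2(cos α − cos β, d − sin α + sin β) = -0.199262 rad; t = (α − φ) mod 2π = 3.003791 rad, q = (φ − β) mod 2π = 5.068357 rad → L = 6.87·(3.003791 + 7.430644 + 5.068357) = 6.87·15.502792 = 106.504178 m
LSR: p² = d² − 2 + 2cos(α−β) + 2d(sin α + sin β) = 59.297332; p = √p² = 7.700476; φ = atan2(−cos α − cos β, d + sin α + sin β) − atan2(−2, p) = 0.306496 rad; t = (φ − α) mod 2π = 3.785152 rad, q = (φ − β) mod 2π = 5.574115 rad → L = 6.87·(3.785152 + 7.700476 + 5.574115) = 6.87·17.059743 = 117.200435 m
RSL: p² = d² − 2 + 2cos(α−β) − 2d(sin α + sin β) = 27.355209; p = √p² = 5.230221; φ = atan2(cos α + cos β, d − sin α − sin β) − atan2(2, p) = -0.439702 rad; t = (α − φ) mod 2π = 3.244231 rad, q = (β − φ) mod 2π = 1.455269 rad → L = 6.87·(3.244231 + 5.230221 + 1.455269) = 6.87·9.929720 = 68.217178 m
RLR: c = (6 − d² + 2cos(α−β) + 2d(sin α − sin β))/8 = -5.901808, |c| > 1 → infeasible
LRL: c = (6 − d² + 2cos(α−β) − 2d(sin α − sin β))/8 = -4.146199, |c| > 1 → infeasible
Shortest: RSL with L = 68.217178 m ≈ 68.2172 m
Convert RSL to answer units (arcs ×180/π): t = 3.244231·180/π = 185.8807°, p = ρ·p = 6.87·5.230221 = 35.9316 m, q = 1.455269·180/π = 83.3807°, L = 68.2172 m.

RSL: t = 185.8807°, p = 35.9316 m, q = 83.3807°, L = 68.2172 m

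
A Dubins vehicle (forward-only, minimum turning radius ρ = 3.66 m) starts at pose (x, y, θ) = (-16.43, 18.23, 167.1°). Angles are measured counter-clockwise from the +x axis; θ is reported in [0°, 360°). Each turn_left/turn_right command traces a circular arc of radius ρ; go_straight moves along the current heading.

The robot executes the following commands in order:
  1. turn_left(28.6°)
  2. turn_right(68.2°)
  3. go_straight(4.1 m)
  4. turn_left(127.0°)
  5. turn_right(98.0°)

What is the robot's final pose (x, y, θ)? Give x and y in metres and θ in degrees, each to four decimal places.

(-36.0444, 19.1056, 156.5000°)

set_pose: (x, y, θ) = (-16.4300, 18.2300, 167.1000°), ρ = 3.66
turn_left(28.6°): centre at ρ to the left, rotate +28.6° → (-18.2375, 18.1858, 195.7000°)
turn_right(68.2°): centre at ρ to the right, rotate −68.2° → (-22.1316, 19.4812, 127.5000°)
go_straight(4.1): x += 4.1·cos θ, y += 4.1·sin θ → (-24.6275, 22.7340, 127.5000°)
turn_left(127.0°): centre at ρ to the left, rotate +127.0° → (-31.0580, 21.4840, 254.5000°)
turn_right(98.0°): centre at ρ to the right, rotate −98.0° → (-36.0444, 19.1056, 156.5000°)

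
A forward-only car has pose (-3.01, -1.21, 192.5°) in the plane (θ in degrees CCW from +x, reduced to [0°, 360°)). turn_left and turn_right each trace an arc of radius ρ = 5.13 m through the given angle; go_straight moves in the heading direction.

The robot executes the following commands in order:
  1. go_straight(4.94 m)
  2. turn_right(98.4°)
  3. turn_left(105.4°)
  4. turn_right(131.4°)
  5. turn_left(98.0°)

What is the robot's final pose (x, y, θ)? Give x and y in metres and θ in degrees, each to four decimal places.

(-30.8891, 20.4738, 166.1000°)

set_pose: (x, y, θ) = (-3.0100, -1.2100, 192.5000°), ρ = 5.13
go_straight(4.94): x += 4.94·cos θ, y += 4.94·sin θ → (-7.8329, -2.2792, 192.5000°)
turn_right(98.4°): centre at ρ to the right, rotate −98.4° → (-14.0601, 2.3624, 94.1000°)
turn_left(105.4°): centre at ρ to the left, rotate +105.4° → (-20.8894, 6.8314, 199.5000°)
turn_right(131.4°): centre at ρ to the right, rotate −131.4° → (-27.3616, 13.5806, 68.1000°)
turn_left(98.0°): centre at ρ to the left, rotate +98.0° → (-30.8891, 20.4738, 166.1000°)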